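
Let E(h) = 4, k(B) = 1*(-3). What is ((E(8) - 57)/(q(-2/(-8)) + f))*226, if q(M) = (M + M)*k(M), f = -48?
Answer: 23956/99 ≈ 241.98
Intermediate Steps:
k(B) = -3
q(M) = -6*M (q(M) = (M + M)*(-3) = (2*M)*(-3) = -6*M)
((E(8) - 57)/(q(-2/(-8)) + f))*226 = ((4 - 57)/(-(-12)/(-8) - 48))*226 = -53/(-(-12)*(-1)/8 - 48)*226 = -53/(-6*¼ - 48)*226 = -53/(-3/2 - 48)*226 = -53/(-99/2)*226 = -53*(-2/99)*226 = (106/99)*226 = 23956/99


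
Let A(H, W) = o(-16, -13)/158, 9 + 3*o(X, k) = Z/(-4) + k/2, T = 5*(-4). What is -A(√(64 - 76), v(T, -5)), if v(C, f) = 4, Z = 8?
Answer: 35/948 ≈ 0.036920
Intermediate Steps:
T = -20
o(X, k) = -11/3 + k/6 (o(X, k) = -3 + (8/(-4) + k/2)/3 = -3 + (8*(-¼) + k*(½))/3 = -3 + (-2 + k/2)/3 = -3 + (-⅔ + k/6) = -11/3 + k/6)
A(H, W) = -35/948 (A(H, W) = (-11/3 + (⅙)*(-13))/158 = (-11/3 - 13/6)*(1/158) = -35/6*1/158 = -35/948)
-A(√(64 - 76), v(T, -5)) = -1*(-35/948) = 35/948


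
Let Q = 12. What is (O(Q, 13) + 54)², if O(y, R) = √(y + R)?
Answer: 3481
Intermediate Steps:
O(y, R) = √(R + y)
(O(Q, 13) + 54)² = (√(13 + 12) + 54)² = (√25 + 54)² = (5 + 54)² = 59² = 3481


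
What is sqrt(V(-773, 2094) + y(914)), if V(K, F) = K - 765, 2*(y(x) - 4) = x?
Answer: I*sqrt(1077) ≈ 32.818*I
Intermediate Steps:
y(x) = 4 + x/2
V(K, F) = -765 + K
sqrt(V(-773, 2094) + y(914)) = sqrt((-765 - 773) + (4 + (1/2)*914)) = sqrt(-1538 + (4 + 457)) = sqrt(-1538 + 461) = sqrt(-1077) = I*sqrt(1077)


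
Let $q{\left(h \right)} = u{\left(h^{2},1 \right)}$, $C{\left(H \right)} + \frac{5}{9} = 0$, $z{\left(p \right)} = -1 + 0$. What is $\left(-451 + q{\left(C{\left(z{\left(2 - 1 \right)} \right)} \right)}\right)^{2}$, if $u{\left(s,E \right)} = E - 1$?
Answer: $203401$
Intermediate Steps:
$z{\left(p \right)} = -1$
$C{\left(H \right)} = - \frac{5}{9}$ ($C{\left(H \right)} = - \frac{5}{9} + 0 = - \frac{5}{9}$)
$u{\left(s,E \right)} = -1 + E$ ($u{\left(s,E \right)} = E - 1 = -1 + E$)
$q{\left(h \right)} = 0$ ($q{\left(h \right)} = -1 + 1 = 0$)
$\left(-451 + q{\left(C{\left(z{\left(2 - 1 \right)} \right)} \right)}\right)^{2} = \left(-451 + 0\right)^{2} = \left(-451\right)^{2} = 203401$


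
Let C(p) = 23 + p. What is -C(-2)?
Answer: -21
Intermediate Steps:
-C(-2) = -(23 - 2) = -1*21 = -21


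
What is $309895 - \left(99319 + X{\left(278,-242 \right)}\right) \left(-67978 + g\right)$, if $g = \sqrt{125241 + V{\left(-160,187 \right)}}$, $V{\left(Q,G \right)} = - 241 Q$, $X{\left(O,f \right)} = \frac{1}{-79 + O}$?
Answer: $\frac{1343611626501}{199} - \frac{19764482 \sqrt{163801}}{199} \approx 6.7116 \cdot 10^{9}$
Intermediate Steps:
$g = \sqrt{163801}$ ($g = \sqrt{125241 - -38560} = \sqrt{125241 + 38560} = \sqrt{163801} \approx 404.72$)
$309895 - \left(99319 + X{\left(278,-242 \right)}\right) \left(-67978 + g\right) = 309895 - \left(99319 + \frac{1}{-79 + 278}\right) \left(-67978 + \sqrt{163801}\right) = 309895 - \left(99319 + \frac{1}{199}\right) \left(-67978 + \sqrt{163801}\right) = 309895 - \frac{19764482 \left(-67978 + \sqrt{163801}\right)}{199} = 309895 - \left(- \frac{1343549957396}{199} + \frac{19764482 \sqrt{163801}}{199}\right) = 309895 + \left(\frac{1343549957396}{199} - \frac{19764482 \sqrt{163801}}{199}\right) = \frac{1343611626501}{199} - \frac{19764482 \sqrt{163801}}{199}$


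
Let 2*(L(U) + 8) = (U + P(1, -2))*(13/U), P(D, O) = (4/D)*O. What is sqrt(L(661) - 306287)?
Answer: 3*I*sqrt(59477294258)/1322 ≈ 553.43*I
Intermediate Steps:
P(D, O) = 4*O/D
L(U) = -8 + 13*(-8 + U)/(2*U) (L(U) = -8 + ((U + 4*(-2)/1)*(13/U))/2 = -8 + ((U + 4*(-2)*1)*(13/U))/2 = -8 + ((U - 8)*(13/U))/2 = -8 + ((-8 + U)*(13/U))/2 = -8 + (13*(-8 + U)/U)/2 = -8 + 13*(-8 + U)/(2*U))
sqrt(L(661) - 306287) = sqrt((-3/2 - 52/661) - 306287) = sqrt(-2087/1322 - 306287) = sqrt(-404913501/1322) = 3*I*sqrt(59477294258)/1322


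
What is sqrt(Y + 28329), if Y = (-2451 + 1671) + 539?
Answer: 2*sqrt(7022) ≈ 167.59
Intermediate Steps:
Y = -241 (Y = -780 + 539 = -241)
sqrt(Y + 28329) = sqrt(-241 + 28329) = sqrt(28088) = 2*sqrt(7022)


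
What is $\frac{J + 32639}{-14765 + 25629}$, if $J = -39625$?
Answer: $- \frac{499}{776} \approx -0.64304$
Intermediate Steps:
$\frac{J + 32639}{-14765 + 25629} = \frac{-39625 + 32639}{-14765 + 25629} = - \frac{6986}{10864} = \left(-6986\right) \frac{1}{10864} = - \frac{499}{776}$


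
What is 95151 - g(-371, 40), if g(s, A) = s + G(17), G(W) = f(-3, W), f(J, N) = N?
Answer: 95505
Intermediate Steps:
G(W) = W
g(s, A) = 17 + s (g(s, A) = s + 17 = 17 + s)
95151 - g(-371, 40) = 95151 - (17 - 371) = 95151 - 1*(-354) = 95151 + 354 = 95505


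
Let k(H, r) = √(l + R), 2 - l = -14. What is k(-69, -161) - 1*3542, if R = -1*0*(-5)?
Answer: -3538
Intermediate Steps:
l = 16 (l = 2 - 1*(-14) = 2 + 14 = 16)
R = 0 (R = 0*(-5) = 0)
k(H, r) = 4 (k(H, r) = √(16 + 0) = √16 = 4)
k(-69, -161) - 1*3542 = 4 - 1*3542 = 4 - 3542 = -3538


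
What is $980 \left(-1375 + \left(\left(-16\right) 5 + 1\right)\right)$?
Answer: $-1424920$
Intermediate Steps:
$980 \left(-1375 + \left(\left(-16\right) 5 + 1\right)\right) = 980 \left(-1375 + \left(-80 + 1\right)\right) = 980 \left(-1375 - 79\right) = 980 \left(-1454\right) = -1424920$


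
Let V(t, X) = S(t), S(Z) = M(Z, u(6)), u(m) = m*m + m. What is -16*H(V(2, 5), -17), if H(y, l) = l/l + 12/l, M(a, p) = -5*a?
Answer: -80/17 ≈ -4.7059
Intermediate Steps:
u(m) = m + m**2 (u(m) = m**2 + m = m + m**2)
S(Z) = -5*Z
V(t, X) = -5*t
H(y, l) = 1 + 12/l
-16*H(V(2, 5), -17) = -16*(12 - 17)/(-17) = -(-16)*(-5)/17 = -16*5/17 = -80/17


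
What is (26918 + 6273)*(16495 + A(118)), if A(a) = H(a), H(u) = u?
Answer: 551402083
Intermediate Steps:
A(a) = a
(26918 + 6273)*(16495 + A(118)) = (26918 + 6273)*(16495 + 118) = 33191*16613 = 551402083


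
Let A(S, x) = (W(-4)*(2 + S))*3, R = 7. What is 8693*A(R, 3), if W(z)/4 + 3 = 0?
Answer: -2816532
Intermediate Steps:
W(z) = -12 (W(z) = -12 + 4*0 = -12 + 0 = -12)
A(S, x) = -72 - 36*S (A(S, x) = -12*(2 + S)*3 = (-24 - 12*S)*3 = -72 - 36*S)
8693*A(R, 3) = 8693*(-72 - 36*7) = 8693*(-72 - 252) = 8693*(-324) = -2816532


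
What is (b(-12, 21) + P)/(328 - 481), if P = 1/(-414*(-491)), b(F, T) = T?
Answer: -4268755/31100922 ≈ -0.13725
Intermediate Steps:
P = 1/203274 (P = -1/414*(-1/491) = 1/203274 ≈ 4.9195e-6)
(b(-12, 21) + P)/(328 - 481) = (21 + 1/203274)/(328 - 481) = (4268755/203274)/(-153) = (4268755/203274)*(-1/153) = -4268755/31100922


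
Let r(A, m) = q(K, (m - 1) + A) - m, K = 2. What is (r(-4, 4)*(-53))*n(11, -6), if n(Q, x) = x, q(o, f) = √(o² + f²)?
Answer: -1272 + 318*√5 ≈ -560.93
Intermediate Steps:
q(o, f) = √(f² + o²)
r(A, m) = √(4 + (-1 + A + m)²) - m (r(A, m) = √(((m - 1) + A)² + 2²) - m = √(((-1 + m) + A)² + 4) - m = √((-1 + A + m)² + 4) - m = √(4 + (-1 + A + m)²) - m)
(r(-4, 4)*(-53))*n(11, -6) = ((√(4 + (-1 - 4 + 4)²) - 1*4)*(-53))*(-6) = ((√(4 + (-1)²) - 4)*(-53))*(-6) = ((√(4 + 1) - 4)*(-53))*(-6) = ((√5 - 4)*(-53))*(-6) = ((-4 + √5)*(-53))*(-6) = (212 - 53*√5)*(-6) = -1272 + 318*√5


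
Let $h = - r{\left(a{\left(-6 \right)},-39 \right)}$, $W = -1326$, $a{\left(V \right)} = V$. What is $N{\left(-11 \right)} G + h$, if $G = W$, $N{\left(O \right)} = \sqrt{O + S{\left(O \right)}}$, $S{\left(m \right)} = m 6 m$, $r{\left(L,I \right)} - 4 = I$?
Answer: $35 - 1326 \sqrt{715} \approx -35422.0$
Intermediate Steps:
$r{\left(L,I \right)} = 4 + I$
$S{\left(m \right)} = 6 m^{2}$ ($S{\left(m \right)} = 6 m m = 6 m^{2}$)
$N{\left(O \right)} = \sqrt{O + 6 O^{2}}$
$h = 35$ ($h = - (4 - 39) = \left(-1\right) \left(-35\right) = 35$)
$G = -1326$
$N{\left(-11 \right)} G + h = \sqrt{- 11 \left(1 + 6 \left(-11\right)\right)} \left(-1326\right) + 35 = \sqrt{- 11 \left(1 - 66\right)} \left(-1326\right) + 35 = \sqrt{\left(-11\right) \left(-65\right)} \left(-1326\right) + 35 = \sqrt{715} \left(-1326\right) + 35 = - 1326 \sqrt{715} + 35 = 35 - 1326 \sqrt{715}$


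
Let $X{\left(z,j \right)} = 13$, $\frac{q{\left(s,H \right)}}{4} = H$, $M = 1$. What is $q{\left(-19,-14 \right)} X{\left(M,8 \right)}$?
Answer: $-728$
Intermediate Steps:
$q{\left(s,H \right)} = 4 H$
$q{\left(-19,-14 \right)} X{\left(M,8 \right)} = 4 \left(-14\right) 13 = \left(-56\right) 13 = -728$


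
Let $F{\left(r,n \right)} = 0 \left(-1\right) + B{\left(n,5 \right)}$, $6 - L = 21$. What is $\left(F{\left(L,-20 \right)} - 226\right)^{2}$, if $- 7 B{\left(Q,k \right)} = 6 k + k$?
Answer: $53361$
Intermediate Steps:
$L = -15$ ($L = 6 - 21 = -15$)
$B{\left(Q,k \right)} = - k$ ($B{\left(Q,k \right)} = - \frac{6 k + k}{7} = - \frac{7 k}{7} = - k$)
$F{\left(r,n \right)} = -5$ ($F{\left(r,n \right)} = 0 \left(-1\right) - 5 = 0 - 5 = -5$)
$\left(F{\left(L,-20 \right)} - 226\right)^{2} = \left(-5 - 226\right)^{2} = \left(-231\right)^{2} = 53361$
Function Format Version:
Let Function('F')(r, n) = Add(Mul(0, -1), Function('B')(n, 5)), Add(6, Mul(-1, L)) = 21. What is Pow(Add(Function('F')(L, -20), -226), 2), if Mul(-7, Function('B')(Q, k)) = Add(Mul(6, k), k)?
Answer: 53361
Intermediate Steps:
L = -15 (L = Add(6, Mul(-1, 21)) = Add(6, -21) = -15)
Function('B')(Q, k) = Mul(-1, k) (Function('B')(Q, k) = Mul(Rational(-1, 7), Add(Mul(6, k), k)) = Mul(Rational(-1, 7), Mul(7, k)) = Mul(-1, k))
Function('F')(r, n) = -5 (Function('F')(r, n) = Add(Mul(0, -1), Mul(-1, 5)) = Add(0, -5) = -5)
Pow(Add(Function('F')(L, -20), -226), 2) = Pow(Add(-5, -226), 2) = Pow(-231, 2) = 53361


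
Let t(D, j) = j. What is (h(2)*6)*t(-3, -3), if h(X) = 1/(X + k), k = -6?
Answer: 9/2 ≈ 4.5000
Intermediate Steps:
h(X) = 1/(-6 + X) (h(X) = 1/(X - 6) = 1/(-6 + X))
(h(2)*6)*t(-3, -3) = (6/(-6 + 2))*(-3) = (6/(-4))*(-3) = -1/4*6*(-3) = -3/2*(-3) = 9/2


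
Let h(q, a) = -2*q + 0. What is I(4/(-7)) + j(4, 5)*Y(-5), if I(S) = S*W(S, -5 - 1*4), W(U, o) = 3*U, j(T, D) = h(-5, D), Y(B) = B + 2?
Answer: -1422/49 ≈ -29.020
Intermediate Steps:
h(q, a) = -2*q
Y(B) = 2 + B
j(T, D) = 10 (j(T, D) = -2*(-5) = 10)
I(S) = 3*S² (I(S) = S*(3*S) = 3*S²)
I(4/(-7)) + j(4, 5)*Y(-5) = 3*(4/(-7))² + 10*(2 - 5) = 3*(4*(-⅐))² + 10*(-3) = 3*(-4/7)² - 30 = 3*(16/49) - 30 = 48/49 - 30 = -1422/49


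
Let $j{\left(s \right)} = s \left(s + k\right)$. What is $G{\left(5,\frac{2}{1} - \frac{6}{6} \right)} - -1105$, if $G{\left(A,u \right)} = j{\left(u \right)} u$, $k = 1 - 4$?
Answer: $1103$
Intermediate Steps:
$k = -3$
$j{\left(s \right)} = s \left(-3 + s\right)$ ($j{\left(s \right)} = s \left(s - 3\right) = s \left(-3 + s\right)$)
$G{\left(A,u \right)} = u^{2} \left(-3 + u\right)$ ($G{\left(A,u \right)} = u \left(-3 + u\right) u = u^{2} \left(-3 + u\right)$)
$G{\left(5,\frac{2}{1} - \frac{6}{6} \right)} - -1105 = \left(\frac{2}{1} - \frac{6}{6}\right)^{2} \left(-3 + \left(\frac{2}{1} - \frac{6}{6}\right)\right) - -1105 = \left(2 \cdot 1 - 1\right)^{2} \left(-3 + \left(2 \cdot 1 - 1\right)\right) + 1105 = \left(2 - 1\right)^{2} \left(-3 + \left(2 - 1\right)\right) + 1105 = 1^{2} \left(-3 + 1\right) + 1105 = 1 \left(-2\right) + 1105 = -2 + 1105 = 1103$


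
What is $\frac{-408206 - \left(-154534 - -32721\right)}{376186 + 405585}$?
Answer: $- \frac{286393}{781771} \approx -0.36634$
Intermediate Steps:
$\frac{-408206 - \left(-154534 - -32721\right)}{376186 + 405585} = \frac{-408206 - \left(-154534 + \left(-41372 + 74093\right)\right)}{781771} = \left(-408206 - \left(-154534 + 32721\right)\right) \frac{1}{781771} = \left(-408206 - -121813\right) \frac{1}{781771} = \left(-408206 + 121813\right) \frac{1}{781771} = \left(-286393\right) \frac{1}{781771} = - \frac{286393}{781771}$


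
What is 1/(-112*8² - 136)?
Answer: -1/7304 ≈ -0.00013691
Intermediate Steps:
1/(-112*8² - 136) = 1/(-112*64 - 136) = 1/(-7168 - 136) = 1/(-7304) = -1/7304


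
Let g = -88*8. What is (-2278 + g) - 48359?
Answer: -51341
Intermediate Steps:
g = -704
(-2278 + g) - 48359 = (-2278 - 704) - 48359 = -2982 - 48359 = -51341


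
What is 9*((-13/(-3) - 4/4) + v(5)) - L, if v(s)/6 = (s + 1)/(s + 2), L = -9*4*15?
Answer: 4314/7 ≈ 616.29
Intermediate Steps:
L = -540 (L = -36*15 = -540)
v(s) = 6*(1 + s)/(2 + s) (v(s) = 6*((s + 1)/(s + 2)) = 6*((1 + s)/(2 + s)) = 6*(1 + s)/(2 + s))
9*((-13/(-3) - 4/4) + v(5)) - L = 9*((-13/(-3) - 4/4) + 6*(1 + 5)/(2 + 5)) - 1*(-540) = 9*((-13*(-⅓) - 4*¼) + 6*6/7) + 540 = 9*((13/3 - 1) + 6*(⅐)*6) + 540 = 9*(10/3 + 36/7) + 540 = 9*(178/21) + 540 = 534/7 + 540 = 4314/7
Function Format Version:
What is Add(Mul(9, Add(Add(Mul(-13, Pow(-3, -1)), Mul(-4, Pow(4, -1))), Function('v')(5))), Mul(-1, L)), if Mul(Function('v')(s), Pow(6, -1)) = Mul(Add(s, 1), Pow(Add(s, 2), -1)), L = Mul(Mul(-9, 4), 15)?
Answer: Rational(4314, 7) ≈ 616.29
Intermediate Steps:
L = -540 (L = Mul(-36, 15) = -540)
Function('v')(s) = Mul(6, Pow(Add(2, s), -1), Add(1, s)) (Function('v')(s) = Mul(6, Mul(Add(s, 1), Pow(Add(s, 2), -1))) = Mul(6, Mul(Add(1, s), Pow(Add(2, s), -1))) = Mul(6, Mul(Pow(Add(2, s), -1), Add(1, s))) = Mul(6, Pow(Add(2, s), -1), Add(1, s)))
Add(Mul(9, Add(Add(Mul(-13, Pow(-3, -1)), Mul(-4, Pow(4, -1))), Function('v')(5))), Mul(-1, L)) = Add(Mul(9, Add(Add(Mul(-13, Pow(-3, -1)), Mul(-4, Pow(4, -1))), Mul(6, Pow(Add(2, 5), -1), Add(1, 5)))), Mul(-1, -540)) = Add(Mul(9, Add(Add(Mul(-13, Rational(-1, 3)), Mul(-4, Rational(1, 4))), Mul(6, Pow(7, -1), 6))), 540) = Add(Mul(9, Add(Add(Rational(13, 3), -1), Mul(6, Rational(1, 7), 6))), 540) = Add(Mul(9, Add(Rational(10, 3), Rational(36, 7))), 540) = Add(Mul(9, Rational(178, 21)), 540) = Add(Rational(534, 7), 540) = Rational(4314, 7)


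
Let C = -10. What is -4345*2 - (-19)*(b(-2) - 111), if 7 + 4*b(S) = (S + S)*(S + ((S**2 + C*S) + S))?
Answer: -44849/4 ≈ -11212.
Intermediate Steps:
b(S) = -7/4 + S*(S**2 - 8*S)/2 (b(S) = -7/4 + ((S + S)*(S + ((S**2 - 10*S) + S)))/4 = -7/4 + ((2*S)*(S + (S**2 - 9*S)))/4 = -7/4 + ((2*S)*(S**2 - 8*S))/4 = -7/4 + (2*S*(S**2 - 8*S))/4 = -7/4 + S*(S**2 - 8*S)/2)
-4345*2 - (-19)*(b(-2) - 111) = -4345*2 - (-19)*((-7/4 + (1/2)*(-2)**3 - 4*(-2)**2) - 111) = -8690 - (-19)*((-7/4 + (1/2)*(-8) - 4*4) - 111) = -8690 - (-19)*((-7/4 - 4 - 16) - 111) = -8690 - (-19)*(-87/4 - 111) = -8690 - (-19)*(-531)/4 = -8690 - 1*10089/4 = -8690 - 10089/4 = -44849/4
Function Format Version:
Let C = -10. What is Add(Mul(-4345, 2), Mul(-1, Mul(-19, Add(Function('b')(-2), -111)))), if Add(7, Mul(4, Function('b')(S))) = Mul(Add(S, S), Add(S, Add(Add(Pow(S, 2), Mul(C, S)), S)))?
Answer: Rational(-44849, 4) ≈ -11212.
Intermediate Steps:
Function('b')(S) = Add(Rational(-7, 4), Mul(Rational(1, 2), S, Add(Pow(S, 2), Mul(-8, S)))) (Function('b')(S) = Add(Rational(-7, 4), Mul(Rational(1, 4), Mul(Add(S, S), Add(S, Add(Add(Pow(S, 2), Mul(-10, S)), S))))) = Add(Rational(-7, 4), Mul(Rational(1, 4), Mul(Mul(2, S), Add(S, Add(Pow(S, 2), Mul(-9, S)))))) = Add(Rational(-7, 4), Mul(Rational(1, 4), Mul(Mul(2, S), Add(Pow(S, 2), Mul(-8, S))))) = Add(Rational(-7, 4), Mul(Rational(1, 4), Mul(2, S, Add(Pow(S, 2), Mul(-8, S))))) = Add(Rational(-7, 4), Mul(Rational(1, 2), S, Add(Pow(S, 2), Mul(-8, S)))))
Add(Mul(-4345, 2), Mul(-1, Mul(-19, Add(Function('b')(-2), -111)))) = Add(Mul(-4345, 2), Mul(-1, Mul(-19, Add(Add(Rational(-7, 4), Mul(Rational(1, 2), Pow(-2, 3)), Mul(-4, Pow(-2, 2))), -111)))) = Add(-8690, Mul(-1, Mul(-19, Add(Add(Rational(-7, 4), Mul(Rational(1, 2), -8), Mul(-4, 4)), -111)))) = Add(-8690, Mul(-1, Mul(-19, Add(Add(Rational(-7, 4), -4, -16), -111)))) = Add(-8690, Mul(-1, Mul(-19, Add(Rational(-87, 4), -111)))) = Add(-8690, Mul(-1, Mul(-19, Rational(-531, 4)))) = Add(-8690, Mul(-1, Rational(10089, 4))) = Add(-8690, Rational(-10089, 4)) = Rational(-44849, 4)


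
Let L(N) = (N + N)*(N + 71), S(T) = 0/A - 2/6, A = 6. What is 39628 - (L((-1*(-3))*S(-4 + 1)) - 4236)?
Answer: 44004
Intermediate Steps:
S(T) = -⅓ (S(T) = 0/6 - 2/6 = 0*(⅙) - 2*⅙ = 0 - ⅓ = -⅓)
L(N) = 2*N*(71 + N) (L(N) = (2*N)*(71 + N) = 2*N*(71 + N))
39628 - (L((-1*(-3))*S(-4 + 1)) - 4236) = 39628 - (2*(-1*(-3)*(-⅓))*(71 - 1*(-3)*(-⅓)) - 4236) = 39628 - (2*(3*(-⅓))*(71 + 3*(-⅓)) - 4236) = 39628 - (2*(-1)*(71 - 1) - 4236) = 39628 - (2*(-1)*70 - 4236) = 39628 - (-140 - 4236) = 39628 - 1*(-4376) = 39628 + 4376 = 44004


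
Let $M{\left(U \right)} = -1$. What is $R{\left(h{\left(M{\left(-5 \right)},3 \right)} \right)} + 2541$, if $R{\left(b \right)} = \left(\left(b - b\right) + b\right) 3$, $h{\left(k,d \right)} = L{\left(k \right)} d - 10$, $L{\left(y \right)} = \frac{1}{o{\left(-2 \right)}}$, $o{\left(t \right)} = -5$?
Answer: $\frac{12546}{5} \approx 2509.2$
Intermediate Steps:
$L{\left(y \right)} = - \frac{1}{5}$ ($L{\left(y \right)} = \frac{1}{-5} = - \frac{1}{5}$)
$h{\left(k,d \right)} = -10 - \frac{d}{5}$ ($h{\left(k,d \right)} = - \frac{d}{5} - 10 = -10 - \frac{d}{5}$)
$R{\left(b \right)} = 3 b$ ($R{\left(b \right)} = \left(0 + b\right) 3 = b 3 = 3 b$)
$R{\left(h{\left(M{\left(-5 \right)},3 \right)} \right)} + 2541 = 3 \left(-10 - \frac{3}{5}\right) + 2541 = 3 \left(- \frac{53}{5}\right) + 2541 = - \frac{159}{5} + 2541 = \frac{12546}{5}$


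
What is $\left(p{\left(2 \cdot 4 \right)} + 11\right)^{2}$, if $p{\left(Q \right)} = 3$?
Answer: $196$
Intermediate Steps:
$\left(p{\left(2 \cdot 4 \right)} + 11\right)^{2} = \left(3 + 11\right)^{2} = 14^{2} = 196$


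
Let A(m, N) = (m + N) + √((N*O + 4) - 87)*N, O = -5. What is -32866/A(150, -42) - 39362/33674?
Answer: 1543996307/99321463 + 115031*√127/17697 ≈ 88.797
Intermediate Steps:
A(m, N) = N + m + N*√(-83 - 5*N) (A(m, N) = (m + N) + √((N*(-5) + 4) - 87)*N = (N + m) + √((-5*N + 4) - 87)*N = (N + m) + √((4 - 5*N) - 87)*N = (N + m) + √(-83 - 5*N)*N = (N + m) + N*√(-83 - 5*N) = N + m + N*√(-83 - 5*N))
-32866/A(150, -42) - 39362/33674 = -32866/(-42 + 150 - 42*√(-83 - 5*(-42))) - 39362/33674 = -32866/(-42 + 150 - 42*√(-83 + 210)) - 39362*1/33674 = -32866/(-42 + 150 - 42*√127) - 19681/16837 = -32866/(108 - 42*√127) - 19681/16837 = -19681/16837 - 32866/(108 - 42*√127)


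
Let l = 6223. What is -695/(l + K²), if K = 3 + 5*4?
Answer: -695/6752 ≈ -0.10293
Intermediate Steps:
K = 23 (K = 3 + 20 = 23)
-695/(l + K²) = -695/(6223 + 23²) = -695/(6223 + 529) = -695/6752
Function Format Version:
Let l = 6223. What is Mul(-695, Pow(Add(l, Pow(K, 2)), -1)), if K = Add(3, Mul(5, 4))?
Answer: Rational(-695, 6752) ≈ -0.10293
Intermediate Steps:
K = 23 (K = Add(3, 20) = 23)
Mul(-695, Pow(Add(l, Pow(K, 2)), -1)) = Mul(-695, Pow(Add(6223, Pow(23, 2)), -1)) = Mul(-695, Pow(Add(6223, 529), -1)) = Mul(-695, Pow(6752, -1)) = Mul(-695, Rational(1, 6752)) = Rational(-695, 6752)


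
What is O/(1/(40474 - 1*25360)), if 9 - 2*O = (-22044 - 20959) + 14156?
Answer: 218064792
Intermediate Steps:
O = 14428 (O = 9/2 - ((-22044 - 20959) + 14156)/2 = 9/2 - (-43003 + 14156)/2 = 9/2 - 1/2*(-28847) = 9/2 + 28847/2 = 14428)
O/(1/(40474 - 1*25360)) = 14428/(1/(40474 - 1*25360)) = 14428/(1/(40474 - 25360)) = 14428/(1/15114) = 14428*15114 = 218064792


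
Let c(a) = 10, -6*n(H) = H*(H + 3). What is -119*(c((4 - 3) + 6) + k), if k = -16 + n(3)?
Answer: 1071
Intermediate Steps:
n(H) = -H*(3 + H)/6 (n(H) = -H*(H + 3)/6 = -H*(3 + H)/6)
k = -19 (k = -16 - 1/6*3*(3 + 3) = -16 - 1/6*3*6 = -16 - 3 = -19)
-119*(c((4 - 3) + 6) + k) = -119*(10 - 19) = -119*(-9) = 1071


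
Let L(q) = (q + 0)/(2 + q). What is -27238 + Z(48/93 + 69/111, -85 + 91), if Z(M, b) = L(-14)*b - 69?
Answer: -27300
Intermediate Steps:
L(q) = q/(2 + q)
Z(M, b) = -69 + 7*b/6 (Z(M, b) = (-14/(2 - 14))*b - 69 = (-14/(-12))*b - 69 = (-14*(-1/12))*b - 69 = 7*b/6 - 69 = -69 + 7*b/6)
-27238 + Z(48/93 + 69/111, -85 + 91) = -27238 + (-69 + 7*(-85 + 91)/6) = -27238 + (-69 + (7/6)*6) = -27238 + (-69 + 7) = -27238 - 62 = -27300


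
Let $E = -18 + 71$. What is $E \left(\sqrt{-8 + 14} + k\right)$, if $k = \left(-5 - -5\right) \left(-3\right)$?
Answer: $53 \sqrt{6} \approx 129.82$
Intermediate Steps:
$E = 53$
$k = 0$ ($k = \left(-5 + 5\right) \left(-3\right) = 0 \left(-3\right) = 0$)
$E \left(\sqrt{-8 + 14} + k\right) = 53 \left(\sqrt{-8 + 14} + 0\right) = 53 \left(\sqrt{6} + 0\right) = 53 \sqrt{6}$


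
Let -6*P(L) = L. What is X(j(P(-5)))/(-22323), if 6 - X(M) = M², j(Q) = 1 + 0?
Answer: -5/22323 ≈ -0.00022398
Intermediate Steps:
P(L) = -L/6
j(Q) = 1
X(M) = 6 - M²
X(j(P(-5)))/(-22323) = (6 - 1*1²)/(-22323) = (6 - 1*1)*(-1/22323) = (6 - 1)*(-1/22323) = 5*(-1/22323) = -5/22323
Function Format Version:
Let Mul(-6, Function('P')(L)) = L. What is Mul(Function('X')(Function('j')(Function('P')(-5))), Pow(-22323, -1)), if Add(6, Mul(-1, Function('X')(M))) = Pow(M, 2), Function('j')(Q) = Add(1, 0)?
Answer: Rational(-5, 22323) ≈ -0.00022398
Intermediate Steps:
Function('P')(L) = Mul(Rational(-1, 6), L)
Function('j')(Q) = 1
Function('X')(M) = Add(6, Mul(-1, Pow(M, 2)))
Mul(Function('X')(Function('j')(Function('P')(-5))), Pow(-22323, -1)) = Mul(Add(6, Mul(-1, Pow(1, 2))), Pow(-22323, -1)) = Mul(Add(6, Mul(-1, 1)), Rational(-1, 22323)) = Mul(Add(6, -1), Rational(-1, 22323)) = Mul(5, Rational(-1, 22323)) = Rational(-5, 22323)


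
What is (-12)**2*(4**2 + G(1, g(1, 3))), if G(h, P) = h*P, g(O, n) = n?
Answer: 2736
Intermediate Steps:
G(h, P) = P*h
(-12)**2*(4**2 + G(1, g(1, 3))) = (-12)**2*(4**2 + 3*1) = 144*(16 + 3) = 144*19 = 2736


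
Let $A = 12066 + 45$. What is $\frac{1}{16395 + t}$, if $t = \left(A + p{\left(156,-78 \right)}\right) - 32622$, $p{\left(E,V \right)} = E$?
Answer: $- \frac{1}{3960} \approx -0.00025253$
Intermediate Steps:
$A = 12111$
$t = -20355$ ($t = \left(12111 + 156\right) - 32622 = 12267 - 32622 = -20355$)
$\frac{1}{16395 + t} = \frac{1}{16395 - 20355} = \frac{1}{-3960} = - \frac{1}{3960}$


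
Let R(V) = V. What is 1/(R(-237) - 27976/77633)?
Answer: -77633/18426997 ≈ -0.0042130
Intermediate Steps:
1/(R(-237) - 27976/77633) = 1/(-237 - 27976/77633) = 1/(-18426997/77633) = -77633/18426997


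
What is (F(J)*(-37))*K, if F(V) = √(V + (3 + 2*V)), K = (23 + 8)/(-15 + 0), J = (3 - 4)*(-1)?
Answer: 1147*√6/15 ≈ 187.30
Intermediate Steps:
J = 1 (J = -1*(-1) = 1)
K = -31/15 (K = 31/(-15) = 31*(-1/15) = -31/15 ≈ -2.0667)
F(V) = √(3 + 3*V)
(F(J)*(-37))*K = (√(3 + 3*1)*(-37))*(-31/15) = (√(3 + 3)*(-37))*(-31/15) = (√6*(-37))*(-31/15) = -37*√6*(-31/15) = 1147*√6/15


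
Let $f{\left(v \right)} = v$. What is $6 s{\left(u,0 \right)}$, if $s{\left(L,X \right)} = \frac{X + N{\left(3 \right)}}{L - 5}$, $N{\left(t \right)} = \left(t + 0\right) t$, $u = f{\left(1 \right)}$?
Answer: $- \frac{27}{2} \approx -13.5$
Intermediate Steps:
$u = 1$
$N{\left(t \right)} = t^{2}$ ($N{\left(t \right)} = t t = t^{2}$)
$s{\left(L,X \right)} = \frac{9 + X}{-5 + L}$ ($s{\left(L,X \right)} = \frac{X + 3^{2}}{L - 5} = \frac{X + 9}{-5 + L} = \frac{9 + X}{-5 + L}$)
$6 s{\left(u,0 \right)} = 6 \frac{9 + 0}{-5 + 1} = 6 \frac{1}{-4} \cdot 9 = 6 \left(\left(- \frac{1}{4}\right) 9\right) = 6 \left(- \frac{9}{4}\right) = - \frac{27}{2}$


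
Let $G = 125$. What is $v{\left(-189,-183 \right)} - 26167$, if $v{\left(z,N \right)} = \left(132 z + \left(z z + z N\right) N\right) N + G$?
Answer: $2359084054$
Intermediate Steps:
$v{\left(z,N \right)} = 125 + N \left(132 z + N \left(z^{2} + N z\right)\right)$ ($v{\left(z,N \right)} = \left(132 z + \left(z z + z N\right) N\right) N + 125 = \left(132 z + \left(z^{2} + N z\right) N\right) N + 125 = \left(132 z + N \left(z^{2} + N z\right)\right) N + 125 = N \left(132 z + N \left(z^{2} + N z\right)\right) + 125 = 125 + N \left(132 z + N \left(z^{2} + N z\right)\right)$)
$v{\left(-189,-183 \right)} - 26167 = \left(125 - 189 \left(-183\right)^{3} + \left(-183\right)^{2} \left(-189\right)^{2} + 132 \left(-183\right) \left(-189\right)\right) - 26167 = \left(125 - -1158284043 + 33489 \cdot 35721 + 4565484\right) - 26167 = \left(125 + 1158284043 + 1196260569 + 4565484\right) - 26167 = 2359110221 - 26167 = 2359084054$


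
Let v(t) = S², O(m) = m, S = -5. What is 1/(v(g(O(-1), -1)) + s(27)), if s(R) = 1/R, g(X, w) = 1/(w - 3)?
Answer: 27/676 ≈ 0.039941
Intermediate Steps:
g(X, w) = 1/(-3 + w)
v(t) = 25 (v(t) = (-5)² = 25)
1/(v(g(O(-1), -1)) + s(27)) = 1/(25 + 1/27) = 1/(676/27) = 27/676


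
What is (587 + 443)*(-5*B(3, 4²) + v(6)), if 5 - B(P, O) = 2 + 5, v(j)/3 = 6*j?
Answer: 121540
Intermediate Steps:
v(j) = 18*j (v(j) = 3*(6*j) = 18*j)
B(P, O) = -2 (B(P, O) = 5 - (2 + 5) = 5 - 1*7 = 5 - 7 = -2)
(587 + 443)*(-5*B(3, 4²) + v(6)) = (587 + 443)*(-5*(-2) + 18*6) = 1030*(10 + 108) = 1030*118 = 121540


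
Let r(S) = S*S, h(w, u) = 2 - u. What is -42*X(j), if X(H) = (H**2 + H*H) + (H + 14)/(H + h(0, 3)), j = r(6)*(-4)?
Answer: -50513988/29 ≈ -1.7419e+6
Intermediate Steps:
r(S) = S**2
j = -144 (j = 6**2*(-4) = 36*(-4) = -144)
X(H) = 2*H**2 + (14 + H)/(-1 + H) (X(H) = (H**2 + H*H) + (H + 14)/(H + (2 - 1*3)) = (H**2 + H**2) + (14 + H)/(H + (2 - 3)) = 2*H**2 + (14 + H)/(H - 1) = 2*H**2 + (14 + H)/(-1 + H))
-42*X(j) = -42*(14 - 144 - 2*(-144)**2 + 2*(-144)**3)/(-1 - 144) = -42*(14 - 144 - 2*20736 + 2*(-2985984))/(-145) = -(-42)*(14 - 144 - 41472 - 5971968)/145 = -(-42)*(-6013570)/145 = -42*1202714/29 = -50513988/29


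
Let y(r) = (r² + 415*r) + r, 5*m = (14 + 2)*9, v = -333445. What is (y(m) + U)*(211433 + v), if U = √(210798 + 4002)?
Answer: -39075075072/25 - 2440240*√537 ≈ -1.6196e+9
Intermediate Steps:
m = 144/5 (m = ((14 + 2)*9)/5 = (16*9)/5 = (⅕)*144 = 144/5 ≈ 28.800)
y(r) = r² + 416*r
U = 20*√537 (U = √214800 = 20*√537 ≈ 463.47)
(y(m) + U)*(211433 + v) = (144*(416 + 144/5)/5 + 20*√537)*(211433 - 333445) = ((144/5)*(2224/5) + 20*√537)*(-122012) = (320256/25 + 20*√537)*(-122012) = -39075075072/25 - 2440240*√537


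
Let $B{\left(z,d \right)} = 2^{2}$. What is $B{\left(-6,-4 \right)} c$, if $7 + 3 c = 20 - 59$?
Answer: $- \frac{184}{3} \approx -61.333$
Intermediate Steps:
$c = - \frac{46}{3}$ ($c = - \frac{7}{3} + \frac{20 - 59}{3} = - \frac{7}{3} + \frac{1}{3} \left(-39\right) = - \frac{7}{3} - 13 = - \frac{46}{3} \approx -15.333$)
$B{\left(z,d \right)} = 4$
$B{\left(-6,-4 \right)} c = 4 \left(- \frac{46}{3}\right) = - \frac{184}{3}$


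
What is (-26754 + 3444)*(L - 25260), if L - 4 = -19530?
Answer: 1043961660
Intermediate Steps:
L = -19526 (L = 4 - 19530 = -19526)
(-26754 + 3444)*(L - 25260) = (-26754 + 3444)*(-19526 - 25260) = -23310*(-44786) = 1043961660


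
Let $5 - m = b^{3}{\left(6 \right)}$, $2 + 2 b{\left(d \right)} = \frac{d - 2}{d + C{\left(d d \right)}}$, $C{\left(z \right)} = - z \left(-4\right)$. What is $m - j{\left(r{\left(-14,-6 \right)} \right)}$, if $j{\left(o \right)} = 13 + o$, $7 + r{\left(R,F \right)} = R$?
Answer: $\frac{5889599}{421875} \approx 13.961$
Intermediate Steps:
$C{\left(z \right)} = 4 z$
$r{\left(R,F \right)} = -7 + R$
$b{\left(d \right)} = -1 + \frac{-2 + d}{2 \left(d + 4 d^{2}\right)}$ ($b{\left(d \right)} = -1 + \frac{\left(d - 2\right) \frac{1}{d + 4 d d}}{2} = -1 + \frac{\left(-2 + d\right) \frac{1}{d + 4 d^{2}}}{2} = -1 + \frac{\frac{1}{d + 4 d^{2}} \left(-2 + d\right)}{2} = -1 + \frac{-2 + d}{2 \left(d + 4 d^{2}\right)}$)
$m = \frac{2514599}{421875}$ ($m = 5 - \left(\frac{-2 - 6 - 8 \cdot 6^{2}}{2 \cdot 6 \left(1 + 4 \cdot 6\right)}\right)^{3} = 5 - \left(\frac{1}{2} \cdot \frac{1}{6} \frac{1}{1 + 24} \left(-2 - 6 - 288\right)\right)^{3} = 5 - \left(\frac{1}{2} \cdot \frac{1}{6} \cdot \frac{1}{25} \left(-2 - 6 - 288\right)\right)^{3} = 5 - \left(\frac{1}{2} \cdot \frac{1}{6} \cdot \frac{1}{25} \left(-296\right)\right)^{3} = 5 - \left(- \frac{74}{75}\right)^{3} = 5 - - \frac{405224}{421875} = 5 + \frac{405224}{421875} = \frac{2514599}{421875} \approx 5.9605$)
$m - j{\left(r{\left(-14,-6 \right)} \right)} = \frac{2514599}{421875} - \left(13 - 21\right) = \frac{2514599}{421875} - -8 = \frac{2514599}{421875} + 8 = \frac{5889599}{421875}$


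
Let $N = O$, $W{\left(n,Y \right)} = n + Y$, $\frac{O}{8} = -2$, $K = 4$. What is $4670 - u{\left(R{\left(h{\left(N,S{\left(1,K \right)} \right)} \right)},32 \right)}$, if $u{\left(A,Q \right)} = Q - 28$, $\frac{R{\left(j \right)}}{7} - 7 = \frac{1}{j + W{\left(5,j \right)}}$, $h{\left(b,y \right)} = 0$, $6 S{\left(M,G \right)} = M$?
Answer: $4666$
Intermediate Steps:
$S{\left(M,G \right)} = \frac{M}{6}$
$O = -16$ ($O = 8 \left(-2\right) = -16$)
$W{\left(n,Y \right)} = Y + n$
$N = -16$
$R{\left(j \right)} = 49 + \frac{7}{5 + 2 j}$ ($R{\left(j \right)} = 49 + \frac{7}{j + \left(j + 5\right)} = 49 + \frac{7}{j + \left(5 + j\right)} = 49 + \frac{7}{5 + 2 j}$)
$u{\left(A,Q \right)} = -28 + Q$ ($u{\left(A,Q \right)} = Q - 28 = -28 + Q$)
$4670 - u{\left(R{\left(h{\left(N,S{\left(1,K \right)} \right)} \right)},32 \right)} = 4670 - \left(-28 + 32\right) = 4670 - 4 = 4666$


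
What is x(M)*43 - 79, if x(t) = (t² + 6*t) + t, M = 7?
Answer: 4135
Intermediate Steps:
x(t) = t² + 7*t
x(M)*43 - 79 = (7*(7 + 7))*43 - 79 = (7*14)*43 - 79 = 98*43 - 79 = 4214 - 79 = 4135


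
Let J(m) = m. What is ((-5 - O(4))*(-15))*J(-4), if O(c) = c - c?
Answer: -300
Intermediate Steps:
O(c) = 0
((-5 - O(4))*(-15))*J(-4) = ((-5 - 1*0)*(-15))*(-4) = ((-5 + 0)*(-15))*(-4) = -5*(-15)*(-4) = 75*(-4) = -300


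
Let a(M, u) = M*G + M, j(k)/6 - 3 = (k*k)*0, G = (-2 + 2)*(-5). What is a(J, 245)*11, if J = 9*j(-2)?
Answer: 1782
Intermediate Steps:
G = 0 (G = 0*(-5) = 0)
j(k) = 18 (j(k) = 18 + 6*((k*k)*0) = 18 + 6*(k²*0) = 18 + 6*0 = 18 + 0 = 18)
J = 162 (J = 9*18 = 162)
a(M, u) = M (a(M, u) = M*0 + M = 0 + M = M)
a(J, 245)*11 = 162*11 = 1782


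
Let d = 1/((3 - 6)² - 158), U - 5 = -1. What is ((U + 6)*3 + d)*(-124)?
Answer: -554156/149 ≈ -3719.2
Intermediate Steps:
U = 4 (U = 5 - 1 = 4)
d = -1/149 (d = 1/((-3)² - 158) = 1/(9 - 158) = 1/(-149) = -1/149 ≈ -0.0067114)
((U + 6)*3 + d)*(-124) = ((4 + 6)*3 - 1/149)*(-124) = (10*3 - 1/149)*(-124) = (30 - 1/149)*(-124) = (4469/149)*(-124) = -554156/149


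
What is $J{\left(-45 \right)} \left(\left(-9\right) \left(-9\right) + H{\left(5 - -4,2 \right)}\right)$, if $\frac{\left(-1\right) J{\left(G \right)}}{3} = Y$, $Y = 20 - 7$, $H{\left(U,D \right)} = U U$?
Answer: $-6318$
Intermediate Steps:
$H{\left(U,D \right)} = U^{2}$
$Y = 13$ ($Y = 20 - 7 = 13$)
$J{\left(G \right)} = -39$ ($J{\left(G \right)} = \left(-3\right) 13 = -39$)
$J{\left(-45 \right)} \left(\left(-9\right) \left(-9\right) + H{\left(5 - -4,2 \right)}\right) = - 39 \left(\left(-9\right) \left(-9\right) + \left(5 - -4\right)^{2}\right) = - 39 \left(81 + \left(5 + 4\right)^{2}\right) = - 39 \left(81 + 9^{2}\right) = - 39 \left(81 + 81\right) = \left(-39\right) 162 = -6318$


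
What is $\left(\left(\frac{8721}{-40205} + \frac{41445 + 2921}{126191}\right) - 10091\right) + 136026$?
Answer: $\frac{37584297568132}{298441715} \approx 1.2594 \cdot 10^{5}$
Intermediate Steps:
$\left(\left(\frac{8721}{-40205} + \frac{41445 + 2921}{126191}\right) - 10091\right) + 136026 = \left(\left(8721 \left(- \frac{1}{40205}\right) + 44366 \cdot \frac{1}{126191}\right) - 10091\right) + 136026 = \left(\left(- \frac{513}{2365} + \frac{44366}{126191}\right) - 10091\right) + 136026 = \left(\frac{40189607}{298441715} - 10091\right) + 136026 = - \frac{3011535156458}{298441715} + 136026 = \frac{37584297568132}{298441715}$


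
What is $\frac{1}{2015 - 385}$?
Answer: $\frac{1}{1630} \approx 0.0006135$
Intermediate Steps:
$\frac{1}{2015 - 385} = \frac{1}{1630}$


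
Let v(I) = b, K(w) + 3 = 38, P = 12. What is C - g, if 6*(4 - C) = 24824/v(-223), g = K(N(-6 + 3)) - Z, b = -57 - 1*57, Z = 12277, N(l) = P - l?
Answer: 2100272/171 ≈ 12282.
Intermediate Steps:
N(l) = 12 - l
K(w) = 35 (K(w) = -3 + 38 = 35)
b = -114 (b = -57 - 57 = -114)
v(I) = -114
g = -12242 (g = 35 - 1*12277 = 35 - 12277 = -12242)
C = 6890/171 (C = 4 - 12412/(3*(-114)) = 4 - 12412*(-1)/(3*114) = 4 - 1/6*(-12412/57) = 4 + 6206/171 = 6890/171 ≈ 40.292)
C - g = 6890/171 - 1*(-12242) = 6890/171 + 12242 = 2100272/171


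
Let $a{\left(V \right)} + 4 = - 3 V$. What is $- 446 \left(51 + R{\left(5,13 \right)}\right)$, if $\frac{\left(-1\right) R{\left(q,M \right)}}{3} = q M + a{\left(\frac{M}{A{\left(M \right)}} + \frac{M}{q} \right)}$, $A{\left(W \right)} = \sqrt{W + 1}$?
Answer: $\frac{242178}{5} - \frac{26091 \sqrt{14}}{7} \approx 34489.0$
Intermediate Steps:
$A{\left(W \right)} = \sqrt{1 + W}$
$a{\left(V \right)} = -4 - 3 V$
$R{\left(q,M \right)} = 12 - 3 M q + \frac{9 M}{q} + \frac{9 M}{\sqrt{1 + M}}$ ($R{\left(q,M \right)} = - 3 \left(q M - \left(4 + 3 \left(\frac{M}{\sqrt{1 + M}} + \frac{M}{q}\right)\right)\right) = - 3 \left(M q - \left(4 + 3 \left(\frac{M}{\sqrt{1 + M}} + \frac{M}{q}\right)\right)\right) = - 3 \left(M q - \left(4 + 3 \left(\frac{M}{q} + \frac{M}{\sqrt{1 + M}}\right)\right)\right) = - 3 \left(M q - \left(4 + \frac{3 M}{q} + \frac{3 M}{\sqrt{1 + M}}\right)\right) = - 3 \left(-4 + M q - \frac{3 M}{q} - \frac{3 M}{\sqrt{1 + M}}\right) = 12 - 3 M q + \frac{9 M}{q} + \frac{9 M}{\sqrt{1 + M}}$)
$- 446 \left(51 + R{\left(5,13 \right)}\right) = - 446 \left(51 + \left(12 - 39 \cdot 5 + 9 \cdot 13 \cdot \frac{1}{5} + 9 \cdot 13 \frac{1}{\sqrt{1 + 13}}\right)\right) = - 446 \left(51 + \left(12 - 195 + 9 \cdot 13 \cdot \frac{1}{5} + 9 \cdot 13 \frac{1}{\sqrt{14}}\right)\right) = - 446 \left(51 + \left(12 - 195 + \frac{117}{5} + 9 \cdot 13 \frac{\sqrt{14}}{14}\right)\right) = - 446 \left(51 + \left(12 - 195 + \frac{117}{5} + \frac{117 \sqrt{14}}{14}\right)\right) = - 446 \left(51 - \left(\frac{798}{5} - \frac{117 \sqrt{14}}{14}\right)\right) = - 446 \left(- \frac{543}{5} + \frac{117 \sqrt{14}}{14}\right) = \frac{242178}{5} - \frac{26091 \sqrt{14}}{7}$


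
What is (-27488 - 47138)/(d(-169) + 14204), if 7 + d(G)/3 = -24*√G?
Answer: -81416966/15541045 - 5373072*I/15541045 ≈ -5.2388 - 0.34573*I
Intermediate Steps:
d(G) = -21 - 72*√G (d(G) = -21 + 3*(-24*√G) = -21 - 72*√G)
(-27488 - 47138)/(d(-169) + 14204) = (-27488 - 47138)/((-21 - 936*I) + 14204) = -74626/((-21 - 936*I) + 14204) = -74626*(14183 + 936*I)/202033585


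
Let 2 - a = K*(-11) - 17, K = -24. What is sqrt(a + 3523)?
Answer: sqrt(3278) ≈ 57.254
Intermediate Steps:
a = -245 (a = 2 - (-24*(-11) - 17) = 2 - (264 - 17) = 2 - 1*247 = 2 - 247 = -245)
sqrt(a + 3523) = sqrt(-245 + 3523) = sqrt(3278)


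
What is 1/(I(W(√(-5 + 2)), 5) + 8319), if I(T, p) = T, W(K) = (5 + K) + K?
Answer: 2081/17322247 - I*√3/34644494 ≈ 0.00012013 - 4.9995e-8*I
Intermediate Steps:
W(K) = 5 + 2*K
1/(I(W(√(-5 + 2)), 5) + 8319) = 1/((5 + 2*√(-5 + 2)) + 8319) = 1/((5 + 2*√(-3)) + 8319) = 1/((5 + 2*(I*√3)) + 8319) = 1/((5 + 2*I*√3) + 8319) = 1/(8324 + 2*I*√3)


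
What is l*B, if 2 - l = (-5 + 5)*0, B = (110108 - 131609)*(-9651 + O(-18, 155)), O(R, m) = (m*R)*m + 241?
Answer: 19000863720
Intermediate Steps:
O(R, m) = 241 + R*m² (O(R, m) = (R*m)*m + 241 = R*m² + 241 = 241 + R*m²)
B = 9500431860 (B = (110108 - 131609)*(-9651 + (241 - 18*155²)) = -21501*(-9651 + (241 - 18*24025)) = -21501*(-9651 + (241 - 432450)) = -21501*(-9651 - 432209) = -21501*(-441860) = 9500431860)
l = 2 (l = 2 - (-5 + 5)*0 = 2 - 0*0 = 2 - 1*0 = 2 + 0 = 2)
l*B = 2*9500431860 = 19000863720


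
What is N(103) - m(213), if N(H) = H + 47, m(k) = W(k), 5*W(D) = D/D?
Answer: 749/5 ≈ 149.80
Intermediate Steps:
W(D) = ⅕ (W(D) = (D/D)/5 = (⅕)*1 = ⅕)
m(k) = ⅕
N(H) = 47 + H
N(103) - m(213) = (47 + 103) - 1*⅕ = 150 - ⅕ = 749/5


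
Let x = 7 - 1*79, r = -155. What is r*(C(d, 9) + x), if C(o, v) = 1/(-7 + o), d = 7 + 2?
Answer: 22165/2 ≈ 11083.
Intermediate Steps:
d = 9
x = -72 (x = 7 - 79 = -72)
r*(C(d, 9) + x) = -155*(1/(-7 + 9) - 72) = -155*(1/2 - 72) = -155*(-143/2) = 22165/2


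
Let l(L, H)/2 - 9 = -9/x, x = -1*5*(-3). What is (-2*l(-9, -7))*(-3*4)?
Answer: 2016/5 ≈ 403.20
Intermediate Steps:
x = 15 (x = -5*(-3) = 15)
l(L, H) = 84/5 (l(L, H) = 18 + 2*(-9/15) = 18 + 2*(-9*1/15) = 18 + 2*(-3/5) = 18 - 6/5 = 84/5)
(-2*l(-9, -7))*(-3*4) = (-2*84/5)*(-3*4) = -168/5*(-12) = 2016/5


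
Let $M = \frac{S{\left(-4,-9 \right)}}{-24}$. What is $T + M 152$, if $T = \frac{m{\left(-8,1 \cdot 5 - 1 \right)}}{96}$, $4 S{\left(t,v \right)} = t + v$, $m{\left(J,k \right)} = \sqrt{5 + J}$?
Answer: $\frac{247}{12} + \frac{i \sqrt{3}}{96} \approx 20.583 + 0.018042 i$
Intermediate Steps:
$S{\left(t,v \right)} = \frac{t}{4} + \frac{v}{4}$ ($S{\left(t,v \right)} = \frac{t + v}{4} = \frac{t}{4} + \frac{v}{4}$)
$M = \frac{13}{96}$ ($M = \frac{\frac{1}{4} \left(-4\right) + \frac{1}{4} \left(-9\right)}{-24} = \left(-1 - \frac{9}{4}\right) \left(- \frac{1}{24}\right) = \left(- \frac{13}{4}\right) \left(- \frac{1}{24}\right) = \frac{13}{96} \approx 0.13542$)
$T = \frac{i \sqrt{3}}{96}$ ($T = \frac{\sqrt{5 - 8}}{96} = \sqrt{-3} \cdot \frac{1}{96} = i \sqrt{3} \cdot \frac{1}{96} = \frac{i \sqrt{3}}{96} \approx 0.018042 i$)
$T + M 152 = \frac{i \sqrt{3}}{96} + \frac{13}{96} \cdot 152 = \frac{i \sqrt{3}}{96} + \frac{247}{12} = \frac{247}{12} + \frac{i \sqrt{3}}{96}$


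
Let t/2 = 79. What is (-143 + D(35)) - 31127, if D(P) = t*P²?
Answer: 162280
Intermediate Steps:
t = 158 (t = 2*79 = 158)
D(P) = 158*P²
(-143 + D(35)) - 31127 = (-143 + 158*35²) - 31127 = (-143 + 158*1225) - 31127 = (-143 + 193550) - 31127 = 193407 - 31127 = 162280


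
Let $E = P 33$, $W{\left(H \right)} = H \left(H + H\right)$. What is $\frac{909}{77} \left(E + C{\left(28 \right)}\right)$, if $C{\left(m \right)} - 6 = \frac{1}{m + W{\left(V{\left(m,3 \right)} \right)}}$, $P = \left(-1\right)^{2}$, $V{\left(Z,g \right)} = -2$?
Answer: $\frac{141905}{308} \approx 460.73$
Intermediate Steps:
$P = 1$
$W{\left(H \right)} = 2 H^{2}$ ($W{\left(H \right)} = H 2 H = 2 H^{2}$)
$C{\left(m \right)} = 6 + \frac{1}{8 + m}$ ($C{\left(m \right)} = 6 + \frac{1}{m + 2 \left(-2\right)^{2}} = 6 + \frac{1}{m + 2 \cdot 4} = 6 + \frac{1}{m + 8} = 6 + \frac{1}{8 + m}$)
$E = 33$ ($E = 1 \cdot 33 = 33$)
$\frac{909}{77} \left(E + C{\left(28 \right)}\right) = \frac{909}{77} \left(33 + \frac{49 + 6 \cdot 28}{8 + 28}\right) = 909 \cdot \frac{1}{77} \left(33 + \frac{49 + 168}{36}\right) = \frac{909 \left(33 + \frac{1}{36} \cdot 217\right)}{77} = \frac{909 \left(33 + \frac{217}{36}\right)}{77} = \frac{909}{77} \cdot \frac{1405}{36} = \frac{141905}{308}$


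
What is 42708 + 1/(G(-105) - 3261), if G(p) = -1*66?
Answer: 142089515/3327 ≈ 42708.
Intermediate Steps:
G(p) = -66
42708 + 1/(G(-105) - 3261) = 42708 + 1/(-66 - 3261) = 42708 + 1/(-3327) = 42708 - 1/3327 = 142089515/3327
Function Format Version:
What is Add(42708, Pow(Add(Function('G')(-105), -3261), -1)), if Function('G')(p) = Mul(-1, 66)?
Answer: Rational(142089515, 3327) ≈ 42708.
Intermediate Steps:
Function('G')(p) = -66
Add(42708, Pow(Add(Function('G')(-105), -3261), -1)) = Add(42708, Pow(Add(-66, -3261), -1)) = Add(42708, Pow(-3327, -1)) = Add(42708, Rational(-1, 3327)) = Rational(142089515, 3327)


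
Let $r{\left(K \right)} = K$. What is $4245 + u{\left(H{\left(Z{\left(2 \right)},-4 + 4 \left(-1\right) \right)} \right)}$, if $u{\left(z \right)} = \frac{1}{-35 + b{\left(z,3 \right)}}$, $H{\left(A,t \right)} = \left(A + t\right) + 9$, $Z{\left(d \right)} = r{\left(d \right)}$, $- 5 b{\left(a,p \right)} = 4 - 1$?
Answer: $\frac{755605}{178} \approx 4245.0$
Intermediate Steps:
$b{\left(a,p \right)} = - \frac{3}{5}$ ($b{\left(a,p \right)} = - \frac{4 - 1}{5} = \left(- \frac{1}{5}\right) 3 = - \frac{3}{5}$)
$Z{\left(d \right)} = d$
$H{\left(A,t \right)} = 9 + A + t$
$u{\left(z \right)} = - \frac{5}{178}$ ($u{\left(z \right)} = \frac{1}{-35 - \frac{3}{5}} = \frac{1}{- \frac{178}{5}} = - \frac{5}{178}$)
$4245 + u{\left(H{\left(Z{\left(2 \right)},-4 + 4 \left(-1\right) \right)} \right)} = 4245 - \frac{5}{178} = \frac{755605}{178}$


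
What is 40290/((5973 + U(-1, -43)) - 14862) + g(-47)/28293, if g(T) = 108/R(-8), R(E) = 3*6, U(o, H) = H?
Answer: -189978563/42118846 ≈ -4.5105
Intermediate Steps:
R(E) = 18
g(T) = 6 (g(T) = 108/18 = 108*(1/18) = 6)
40290/((5973 + U(-1, -43)) - 14862) + g(-47)/28293 = 40290/((5973 - 43) - 14862) + 6/28293 = 40290/(5930 - 14862) + 6*(1/28293) = 40290/(-8932) + 2/9431 = 40290*(-1/8932) + 2/9431 = -20145/4466 + 2/9431 = -189978563/42118846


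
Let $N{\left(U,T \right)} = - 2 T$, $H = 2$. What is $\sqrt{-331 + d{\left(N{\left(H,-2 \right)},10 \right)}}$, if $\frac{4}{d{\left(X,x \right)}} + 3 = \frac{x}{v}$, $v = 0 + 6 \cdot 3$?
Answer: $\frac{i \sqrt{40249}}{11} \approx 18.238 i$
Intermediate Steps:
$v = 18$ ($v = 0 + 18 = 18$)
$d{\left(X,x \right)} = \frac{4}{-3 + \frac{x}{18}}$
$\sqrt{-331 + d{\left(N{\left(H,-2 \right)},10 \right)}} = \sqrt{-331 + \frac{72}{-54 + 10}} = \sqrt{-331 + \frac{72}{-44}} = \sqrt{-331 + 72 \left(- \frac{1}{44}\right)} = \sqrt{-331 - \frac{18}{11}} = \sqrt{- \frac{3659}{11}} = \frac{i \sqrt{40249}}{11}$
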